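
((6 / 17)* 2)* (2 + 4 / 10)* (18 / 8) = 324 / 85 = 3.81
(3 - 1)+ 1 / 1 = 3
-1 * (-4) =4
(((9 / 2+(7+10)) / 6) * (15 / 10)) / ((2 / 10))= 215 / 8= 26.88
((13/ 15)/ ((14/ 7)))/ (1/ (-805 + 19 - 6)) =-343.20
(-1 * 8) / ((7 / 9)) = -72 / 7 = -10.29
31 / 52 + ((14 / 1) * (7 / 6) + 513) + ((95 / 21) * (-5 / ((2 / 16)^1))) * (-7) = 93423 / 52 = 1796.60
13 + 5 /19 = 252 /19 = 13.26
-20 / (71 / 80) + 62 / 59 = -21.48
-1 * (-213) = 213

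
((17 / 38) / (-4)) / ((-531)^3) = 17 / 22757636232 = 0.00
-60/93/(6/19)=-190/93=-2.04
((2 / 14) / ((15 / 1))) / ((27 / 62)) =62 / 2835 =0.02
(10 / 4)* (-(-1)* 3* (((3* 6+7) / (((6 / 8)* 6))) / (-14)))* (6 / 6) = -2.98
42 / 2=21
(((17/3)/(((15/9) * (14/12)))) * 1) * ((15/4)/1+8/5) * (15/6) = 5457/140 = 38.98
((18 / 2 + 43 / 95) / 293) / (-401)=-898 / 11161835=-0.00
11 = 11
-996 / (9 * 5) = -332 / 15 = -22.13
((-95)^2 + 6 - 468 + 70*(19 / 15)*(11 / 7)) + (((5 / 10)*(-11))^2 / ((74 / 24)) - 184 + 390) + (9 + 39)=995242 / 111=8966.14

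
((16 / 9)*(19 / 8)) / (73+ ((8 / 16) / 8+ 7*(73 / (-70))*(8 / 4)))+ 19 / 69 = 336509 / 968139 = 0.35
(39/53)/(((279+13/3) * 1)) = 117/45050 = 0.00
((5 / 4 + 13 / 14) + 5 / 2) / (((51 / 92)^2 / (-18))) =-554392 / 2023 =-274.04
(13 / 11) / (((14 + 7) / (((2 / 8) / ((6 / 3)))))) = 13 / 1848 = 0.01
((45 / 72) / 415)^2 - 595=-262333119 / 440896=-595.00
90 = 90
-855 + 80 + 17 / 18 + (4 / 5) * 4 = -69377 / 90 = -770.86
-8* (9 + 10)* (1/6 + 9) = -4180/3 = -1393.33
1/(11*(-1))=-1/11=-0.09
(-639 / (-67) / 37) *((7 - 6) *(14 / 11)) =8946 / 27269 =0.33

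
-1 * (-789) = 789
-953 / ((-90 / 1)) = 953 / 90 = 10.59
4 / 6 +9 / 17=61 / 51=1.20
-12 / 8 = -3 / 2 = -1.50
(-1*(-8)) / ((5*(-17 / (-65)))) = 6.12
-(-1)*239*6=1434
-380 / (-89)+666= 59654 / 89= 670.27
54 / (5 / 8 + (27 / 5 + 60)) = 2160 / 2641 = 0.82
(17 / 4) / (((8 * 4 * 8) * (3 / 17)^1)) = 289 / 3072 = 0.09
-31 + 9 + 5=-17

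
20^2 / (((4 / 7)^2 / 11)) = 13475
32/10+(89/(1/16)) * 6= 42736/5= 8547.20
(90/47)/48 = 15/376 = 0.04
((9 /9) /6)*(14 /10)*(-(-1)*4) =14 /15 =0.93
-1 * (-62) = 62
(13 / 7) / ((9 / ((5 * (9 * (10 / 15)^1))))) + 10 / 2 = 235 / 21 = 11.19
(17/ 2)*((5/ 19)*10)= 425/ 19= 22.37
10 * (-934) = -9340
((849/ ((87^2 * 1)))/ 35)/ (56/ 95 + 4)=5377/ 7700196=0.00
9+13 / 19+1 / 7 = 1307 / 133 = 9.83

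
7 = 7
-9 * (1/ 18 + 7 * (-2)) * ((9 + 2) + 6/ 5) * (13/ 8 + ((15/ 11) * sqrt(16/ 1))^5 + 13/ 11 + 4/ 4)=19064353039517/ 2576816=7398414.57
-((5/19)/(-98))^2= -25/3467044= -0.00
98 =98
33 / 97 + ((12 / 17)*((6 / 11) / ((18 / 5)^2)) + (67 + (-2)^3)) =59.37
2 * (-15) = -30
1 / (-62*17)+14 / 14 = 1053 / 1054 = 1.00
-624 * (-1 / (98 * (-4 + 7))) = 104 / 49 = 2.12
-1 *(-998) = 998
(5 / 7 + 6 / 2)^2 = 676 / 49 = 13.80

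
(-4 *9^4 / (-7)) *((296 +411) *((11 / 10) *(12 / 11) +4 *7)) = 386994024 / 5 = 77398804.80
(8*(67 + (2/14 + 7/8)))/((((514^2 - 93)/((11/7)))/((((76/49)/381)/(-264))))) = -72371/1449578438658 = -0.00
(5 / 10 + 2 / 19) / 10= 23 / 380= 0.06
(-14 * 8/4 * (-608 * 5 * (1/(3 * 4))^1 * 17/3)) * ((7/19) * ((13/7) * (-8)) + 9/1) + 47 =1276103/9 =141789.22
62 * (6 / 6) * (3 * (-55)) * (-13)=132990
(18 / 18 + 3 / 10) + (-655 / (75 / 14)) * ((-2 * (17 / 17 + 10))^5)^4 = -2587515401181730034154752442329 / 30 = -86250513372724334471825080000.00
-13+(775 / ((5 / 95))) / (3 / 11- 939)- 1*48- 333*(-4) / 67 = -39300455 / 691842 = -56.81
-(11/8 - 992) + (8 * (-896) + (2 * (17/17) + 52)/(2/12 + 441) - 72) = -132334173/21176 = -6249.25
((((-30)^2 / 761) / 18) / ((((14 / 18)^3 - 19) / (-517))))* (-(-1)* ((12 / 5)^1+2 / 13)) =14219145 / 3037151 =4.68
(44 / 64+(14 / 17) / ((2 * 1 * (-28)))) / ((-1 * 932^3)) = -183 / 220199658496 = -0.00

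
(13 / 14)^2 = 0.86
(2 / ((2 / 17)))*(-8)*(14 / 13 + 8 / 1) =-16048 / 13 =-1234.46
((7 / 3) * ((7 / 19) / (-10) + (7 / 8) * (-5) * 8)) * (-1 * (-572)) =-4442438 / 95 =-46762.51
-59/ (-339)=59/ 339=0.17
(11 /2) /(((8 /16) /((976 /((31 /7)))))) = 2424.26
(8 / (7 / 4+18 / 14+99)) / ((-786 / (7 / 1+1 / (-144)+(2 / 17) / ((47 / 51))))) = -337351 / 474944823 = -0.00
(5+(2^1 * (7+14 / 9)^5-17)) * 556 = 3009550007656 / 59049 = 50966993.64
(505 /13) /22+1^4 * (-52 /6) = -6.90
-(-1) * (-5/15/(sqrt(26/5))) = -sqrt(130)/78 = -0.15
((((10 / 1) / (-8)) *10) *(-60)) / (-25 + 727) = 125 / 117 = 1.07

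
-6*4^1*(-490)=11760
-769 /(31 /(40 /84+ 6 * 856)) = -82948954 /651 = -127417.75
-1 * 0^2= 0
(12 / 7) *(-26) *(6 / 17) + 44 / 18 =-14230 / 1071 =-13.29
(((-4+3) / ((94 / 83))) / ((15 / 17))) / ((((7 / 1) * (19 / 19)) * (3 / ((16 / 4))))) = -2822 / 14805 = -0.19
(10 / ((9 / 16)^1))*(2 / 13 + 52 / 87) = 136000 / 10179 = 13.36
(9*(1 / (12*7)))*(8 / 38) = 3 / 133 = 0.02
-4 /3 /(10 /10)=-4 /3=-1.33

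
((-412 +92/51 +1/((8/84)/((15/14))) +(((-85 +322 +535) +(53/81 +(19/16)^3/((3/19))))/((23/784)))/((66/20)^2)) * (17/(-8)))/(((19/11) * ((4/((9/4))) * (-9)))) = 411919657385/2609750016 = 157.84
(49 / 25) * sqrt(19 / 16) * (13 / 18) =637 * sqrt(19) / 1800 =1.54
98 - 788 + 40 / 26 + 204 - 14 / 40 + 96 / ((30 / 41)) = -91939 / 260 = -353.61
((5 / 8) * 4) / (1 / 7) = 35 / 2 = 17.50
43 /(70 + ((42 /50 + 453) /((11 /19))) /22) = 130075 /319537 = 0.41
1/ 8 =0.12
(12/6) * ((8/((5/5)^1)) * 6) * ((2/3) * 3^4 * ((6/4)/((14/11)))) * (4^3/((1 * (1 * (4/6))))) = 4105728/7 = 586532.57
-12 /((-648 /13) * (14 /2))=13 /378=0.03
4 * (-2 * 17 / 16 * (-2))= 17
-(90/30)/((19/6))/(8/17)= -153/76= -2.01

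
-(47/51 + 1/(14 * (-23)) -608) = 9969493/16422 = 607.08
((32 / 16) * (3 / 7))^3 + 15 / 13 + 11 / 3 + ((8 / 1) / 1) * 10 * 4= 4353548 / 13377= 325.45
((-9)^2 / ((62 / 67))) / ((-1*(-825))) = 1809 / 17050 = 0.11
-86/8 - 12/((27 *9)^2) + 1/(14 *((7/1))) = -41433499/3857868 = -10.74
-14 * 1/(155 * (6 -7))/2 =7/155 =0.05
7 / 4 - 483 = -481.25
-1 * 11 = -11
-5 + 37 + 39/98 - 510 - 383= -84339/98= -860.60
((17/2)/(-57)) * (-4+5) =-17/114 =-0.15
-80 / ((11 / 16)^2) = -20480 / 121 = -169.26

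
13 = 13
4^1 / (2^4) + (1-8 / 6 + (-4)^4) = 3071 / 12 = 255.92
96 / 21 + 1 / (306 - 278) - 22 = -487 / 28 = -17.39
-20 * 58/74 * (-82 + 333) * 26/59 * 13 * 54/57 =-885708720/41477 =-21354.21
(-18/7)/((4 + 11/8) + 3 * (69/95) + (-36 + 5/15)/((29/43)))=1190160/20981051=0.06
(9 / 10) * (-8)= -36 / 5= -7.20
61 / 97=0.63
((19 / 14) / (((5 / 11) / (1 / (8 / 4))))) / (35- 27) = 209 / 1120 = 0.19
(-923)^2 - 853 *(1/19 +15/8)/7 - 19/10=4531002527/5320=851692.20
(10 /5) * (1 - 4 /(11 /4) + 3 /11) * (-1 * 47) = 188 /11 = 17.09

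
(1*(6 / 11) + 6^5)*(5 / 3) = 142570 / 11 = 12960.91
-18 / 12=-3 / 2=-1.50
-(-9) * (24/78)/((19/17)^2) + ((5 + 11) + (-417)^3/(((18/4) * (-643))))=75676631158/3017599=25078.43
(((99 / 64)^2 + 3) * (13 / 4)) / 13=22089 / 16384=1.35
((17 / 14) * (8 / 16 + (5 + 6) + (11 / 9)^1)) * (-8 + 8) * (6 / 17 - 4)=0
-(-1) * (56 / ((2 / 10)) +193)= 473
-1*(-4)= 4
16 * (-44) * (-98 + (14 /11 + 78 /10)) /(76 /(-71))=-5556176 /95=-58486.06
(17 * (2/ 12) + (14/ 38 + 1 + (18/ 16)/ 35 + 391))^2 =39790018732489/ 254721600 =156209.83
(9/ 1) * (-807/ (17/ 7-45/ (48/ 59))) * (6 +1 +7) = 1922.74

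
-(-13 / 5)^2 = -169 / 25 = -6.76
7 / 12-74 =-73.42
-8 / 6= -4 / 3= -1.33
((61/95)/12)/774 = 61/882360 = 0.00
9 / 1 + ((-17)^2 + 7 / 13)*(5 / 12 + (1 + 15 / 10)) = 33286 / 39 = 853.49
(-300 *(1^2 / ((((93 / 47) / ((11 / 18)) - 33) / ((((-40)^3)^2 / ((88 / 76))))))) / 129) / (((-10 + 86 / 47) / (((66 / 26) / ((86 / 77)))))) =-28439549600000000 / 369857319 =-76893299.49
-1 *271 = -271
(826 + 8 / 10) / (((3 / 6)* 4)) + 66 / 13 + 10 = 27851 / 65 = 428.48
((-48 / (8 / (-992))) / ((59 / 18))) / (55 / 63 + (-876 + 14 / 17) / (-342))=1090055232 / 2060221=529.10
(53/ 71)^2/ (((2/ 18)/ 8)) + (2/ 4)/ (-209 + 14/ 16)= 336722756/ 8393265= 40.12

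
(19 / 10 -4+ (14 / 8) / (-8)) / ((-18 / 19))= 2.45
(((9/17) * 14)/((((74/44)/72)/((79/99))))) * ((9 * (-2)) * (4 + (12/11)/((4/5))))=-169138368/6919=-24445.49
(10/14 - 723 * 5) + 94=-24642/7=-3520.29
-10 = -10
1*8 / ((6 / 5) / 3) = 20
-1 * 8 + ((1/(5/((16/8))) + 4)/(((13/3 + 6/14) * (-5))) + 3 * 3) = 1019/1250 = 0.82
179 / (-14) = -179 / 14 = -12.79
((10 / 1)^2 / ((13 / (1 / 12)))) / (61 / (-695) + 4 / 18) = 52125 / 10933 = 4.77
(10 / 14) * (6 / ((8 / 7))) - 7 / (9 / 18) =-41 / 4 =-10.25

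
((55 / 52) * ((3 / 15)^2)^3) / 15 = 11 / 2437500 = 0.00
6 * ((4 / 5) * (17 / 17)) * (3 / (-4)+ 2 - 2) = -18 / 5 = -3.60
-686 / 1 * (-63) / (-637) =-882 / 13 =-67.85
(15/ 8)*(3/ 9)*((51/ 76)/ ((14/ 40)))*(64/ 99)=3400/ 4389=0.77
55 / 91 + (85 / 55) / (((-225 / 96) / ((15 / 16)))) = -0.01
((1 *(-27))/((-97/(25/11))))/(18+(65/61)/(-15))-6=-20881437/3500827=-5.96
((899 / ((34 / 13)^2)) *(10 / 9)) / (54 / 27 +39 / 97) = 60.79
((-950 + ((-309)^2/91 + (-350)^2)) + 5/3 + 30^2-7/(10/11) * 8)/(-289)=-168494656/394485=-427.13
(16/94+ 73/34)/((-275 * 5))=-3703/2197250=-0.00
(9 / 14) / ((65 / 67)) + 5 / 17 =14801 / 15470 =0.96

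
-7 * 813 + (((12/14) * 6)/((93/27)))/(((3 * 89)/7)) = -15701361/2759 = -5690.96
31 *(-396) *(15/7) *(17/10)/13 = -313038/91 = -3439.98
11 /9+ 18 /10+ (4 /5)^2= 824 /225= 3.66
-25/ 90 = -5/ 18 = -0.28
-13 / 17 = -0.76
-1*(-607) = 607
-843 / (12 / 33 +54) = -9273 / 598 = -15.51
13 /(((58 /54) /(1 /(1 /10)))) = 3510 /29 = 121.03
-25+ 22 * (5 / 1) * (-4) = -465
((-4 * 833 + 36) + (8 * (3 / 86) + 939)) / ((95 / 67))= -6789713 / 4085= -1662.11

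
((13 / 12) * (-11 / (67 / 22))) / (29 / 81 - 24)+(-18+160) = 36481091 / 256610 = 142.17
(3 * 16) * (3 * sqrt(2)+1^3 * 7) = 144 * sqrt(2)+336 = 539.65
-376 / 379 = -0.99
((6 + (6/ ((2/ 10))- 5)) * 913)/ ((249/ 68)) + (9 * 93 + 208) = 26323/ 3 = 8774.33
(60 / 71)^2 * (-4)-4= -6.86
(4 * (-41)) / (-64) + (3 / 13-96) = -19387 / 208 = -93.21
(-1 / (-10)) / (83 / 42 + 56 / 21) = 7 / 325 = 0.02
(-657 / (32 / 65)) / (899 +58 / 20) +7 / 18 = -1416661 / 1298736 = -1.09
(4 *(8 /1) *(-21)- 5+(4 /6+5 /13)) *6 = -52724 /13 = -4055.69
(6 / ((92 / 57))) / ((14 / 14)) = 171 / 46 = 3.72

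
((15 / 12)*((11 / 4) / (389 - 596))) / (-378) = 55 / 1251936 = 0.00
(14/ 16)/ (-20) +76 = 12153/ 160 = 75.96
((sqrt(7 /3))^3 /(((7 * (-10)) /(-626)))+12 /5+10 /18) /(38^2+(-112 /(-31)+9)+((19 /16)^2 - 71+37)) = 1055488 /508547115+2483968 * sqrt(21) /508547115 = 0.02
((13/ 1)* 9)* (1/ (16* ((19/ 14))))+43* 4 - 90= 87.39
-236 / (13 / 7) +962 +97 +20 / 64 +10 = 195985 / 208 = 942.24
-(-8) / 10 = 4 / 5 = 0.80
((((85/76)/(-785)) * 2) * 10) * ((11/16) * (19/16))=-935/40192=-0.02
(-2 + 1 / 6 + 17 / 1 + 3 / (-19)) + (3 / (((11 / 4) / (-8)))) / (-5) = 105049 / 6270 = 16.75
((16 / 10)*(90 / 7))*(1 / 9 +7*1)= 1024 / 7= 146.29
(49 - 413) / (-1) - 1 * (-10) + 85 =459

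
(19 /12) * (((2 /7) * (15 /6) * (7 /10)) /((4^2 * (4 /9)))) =57 /512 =0.11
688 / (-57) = -688 / 57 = -12.07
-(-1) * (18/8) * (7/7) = 2.25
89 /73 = 1.22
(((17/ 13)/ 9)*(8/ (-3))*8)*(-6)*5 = 10880/ 117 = 92.99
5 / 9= 0.56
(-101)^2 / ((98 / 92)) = 469246 / 49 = 9576.45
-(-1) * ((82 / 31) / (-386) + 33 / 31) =1.06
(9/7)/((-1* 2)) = -9/14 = -0.64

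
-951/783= -317/261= -1.21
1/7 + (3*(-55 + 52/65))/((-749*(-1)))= -278/3745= -0.07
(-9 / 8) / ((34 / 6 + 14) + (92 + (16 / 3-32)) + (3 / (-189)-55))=-567 / 15112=-0.04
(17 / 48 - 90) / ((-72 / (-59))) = -253877 / 3456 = -73.46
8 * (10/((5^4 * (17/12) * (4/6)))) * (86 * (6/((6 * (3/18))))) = 148608/2125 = 69.93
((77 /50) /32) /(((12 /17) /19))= 24871 /19200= 1.30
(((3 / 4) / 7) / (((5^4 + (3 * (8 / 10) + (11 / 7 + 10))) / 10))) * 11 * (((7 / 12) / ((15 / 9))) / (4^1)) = 1155 / 715648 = 0.00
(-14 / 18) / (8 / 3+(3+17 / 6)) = -14 / 153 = -0.09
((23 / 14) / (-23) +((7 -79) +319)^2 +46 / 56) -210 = 60799.75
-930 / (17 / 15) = -13950 / 17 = -820.59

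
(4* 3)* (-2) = -24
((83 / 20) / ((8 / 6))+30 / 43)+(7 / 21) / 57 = 2244737 / 588240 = 3.82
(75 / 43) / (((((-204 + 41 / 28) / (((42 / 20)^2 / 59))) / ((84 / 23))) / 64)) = -49787136 / 330908521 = -0.15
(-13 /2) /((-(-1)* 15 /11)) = -143 /30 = -4.77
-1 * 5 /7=-0.71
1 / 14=0.07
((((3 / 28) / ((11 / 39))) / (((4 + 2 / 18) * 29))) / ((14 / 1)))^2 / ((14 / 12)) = 3326427 / 74924696539616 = 0.00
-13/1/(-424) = 13/424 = 0.03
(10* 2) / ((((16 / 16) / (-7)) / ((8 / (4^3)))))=-35 / 2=-17.50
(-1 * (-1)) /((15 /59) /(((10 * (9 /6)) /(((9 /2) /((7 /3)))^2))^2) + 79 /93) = 1053942960 /911759551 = 1.16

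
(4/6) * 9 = 6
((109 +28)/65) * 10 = 274/13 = 21.08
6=6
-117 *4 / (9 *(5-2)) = -52 / 3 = -17.33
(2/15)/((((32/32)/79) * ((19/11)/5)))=1738/57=30.49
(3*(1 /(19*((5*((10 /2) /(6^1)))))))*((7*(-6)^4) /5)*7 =1143072 /2375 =481.29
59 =59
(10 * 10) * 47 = 4700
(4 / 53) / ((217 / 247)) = 988 / 11501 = 0.09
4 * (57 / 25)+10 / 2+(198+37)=6228 / 25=249.12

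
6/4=3/2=1.50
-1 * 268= -268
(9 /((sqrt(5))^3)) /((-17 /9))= -81 * sqrt(5) /425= -0.43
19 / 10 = 1.90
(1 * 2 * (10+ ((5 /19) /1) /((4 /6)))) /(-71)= -395 /1349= -0.29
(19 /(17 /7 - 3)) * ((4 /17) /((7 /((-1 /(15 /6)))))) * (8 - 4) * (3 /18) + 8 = 2116 /255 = 8.30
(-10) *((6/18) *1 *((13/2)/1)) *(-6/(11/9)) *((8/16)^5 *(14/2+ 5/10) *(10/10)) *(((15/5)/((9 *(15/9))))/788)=1755/277376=0.01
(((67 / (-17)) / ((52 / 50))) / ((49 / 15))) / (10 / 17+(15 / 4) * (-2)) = 5025 / 29939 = 0.17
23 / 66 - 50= -3277 / 66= -49.65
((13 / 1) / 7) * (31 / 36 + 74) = 5005 / 36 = 139.03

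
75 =75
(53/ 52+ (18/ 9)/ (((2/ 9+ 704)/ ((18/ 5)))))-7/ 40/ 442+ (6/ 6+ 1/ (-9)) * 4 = 2311797701/ 504251280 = 4.58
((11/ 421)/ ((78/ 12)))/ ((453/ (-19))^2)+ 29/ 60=10856877791/ 22462177140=0.48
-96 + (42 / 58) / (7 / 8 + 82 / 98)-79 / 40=-75930541 / 778360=-97.55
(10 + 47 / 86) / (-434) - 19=-710063 / 37324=-19.02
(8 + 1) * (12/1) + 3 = 111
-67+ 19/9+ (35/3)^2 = 641/9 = 71.22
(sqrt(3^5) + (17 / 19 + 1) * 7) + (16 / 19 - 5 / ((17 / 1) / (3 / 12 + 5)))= 16229 / 1292 + 9 * sqrt(3)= 28.15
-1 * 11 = -11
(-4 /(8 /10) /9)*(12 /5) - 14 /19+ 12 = 566 /57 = 9.93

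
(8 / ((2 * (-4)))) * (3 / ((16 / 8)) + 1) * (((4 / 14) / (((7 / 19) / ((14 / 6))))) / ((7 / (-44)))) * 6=8360 / 49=170.61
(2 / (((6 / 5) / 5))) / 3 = 25 / 9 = 2.78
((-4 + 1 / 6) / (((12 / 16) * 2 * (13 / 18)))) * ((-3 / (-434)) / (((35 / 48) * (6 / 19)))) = -10488 / 98735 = -0.11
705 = 705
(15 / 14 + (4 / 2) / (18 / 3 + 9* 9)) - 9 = -7.91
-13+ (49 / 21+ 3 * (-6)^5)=-70016 / 3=-23338.67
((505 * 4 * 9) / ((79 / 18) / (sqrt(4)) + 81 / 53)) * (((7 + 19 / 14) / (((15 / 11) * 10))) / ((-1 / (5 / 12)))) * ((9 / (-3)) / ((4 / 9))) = 1674102573 / 198884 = 8417.48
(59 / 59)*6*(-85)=-510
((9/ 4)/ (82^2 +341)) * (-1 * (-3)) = 3/ 3140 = 0.00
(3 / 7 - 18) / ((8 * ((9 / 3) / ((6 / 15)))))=-41 / 140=-0.29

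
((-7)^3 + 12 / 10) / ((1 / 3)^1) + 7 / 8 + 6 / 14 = -286747 / 280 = -1024.10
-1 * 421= -421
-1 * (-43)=43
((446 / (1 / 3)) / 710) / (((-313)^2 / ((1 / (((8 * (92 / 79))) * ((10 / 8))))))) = 52851 / 31996675400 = 0.00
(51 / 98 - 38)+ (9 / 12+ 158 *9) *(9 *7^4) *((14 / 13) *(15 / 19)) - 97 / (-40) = 12654297704471 / 484120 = 26138762.51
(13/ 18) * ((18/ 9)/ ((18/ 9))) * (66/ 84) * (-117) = -1859/ 28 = -66.39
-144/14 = -72/7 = -10.29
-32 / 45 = -0.71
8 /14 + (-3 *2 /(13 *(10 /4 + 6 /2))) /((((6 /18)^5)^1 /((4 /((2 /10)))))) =-407668 /1001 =-407.26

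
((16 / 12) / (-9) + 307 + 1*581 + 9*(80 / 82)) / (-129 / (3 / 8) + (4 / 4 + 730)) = 992572 / 428409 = 2.32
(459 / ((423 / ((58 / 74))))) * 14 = 20706 / 1739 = 11.91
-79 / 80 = -0.99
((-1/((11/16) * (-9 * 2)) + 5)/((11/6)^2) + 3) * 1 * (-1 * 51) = -306255/1331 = -230.09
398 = 398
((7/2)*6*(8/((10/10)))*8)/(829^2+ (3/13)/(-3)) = 1456/744511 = 0.00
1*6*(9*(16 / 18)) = 48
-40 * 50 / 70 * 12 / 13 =-2400 / 91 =-26.37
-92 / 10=-46 / 5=-9.20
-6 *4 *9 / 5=-216 / 5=-43.20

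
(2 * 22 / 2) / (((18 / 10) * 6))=55 / 27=2.04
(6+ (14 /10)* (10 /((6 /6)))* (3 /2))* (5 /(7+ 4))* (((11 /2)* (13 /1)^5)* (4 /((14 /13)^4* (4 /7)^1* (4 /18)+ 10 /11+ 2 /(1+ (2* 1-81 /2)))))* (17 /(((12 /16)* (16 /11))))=220861234003892625 /145131596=1521799801.64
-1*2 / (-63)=2 / 63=0.03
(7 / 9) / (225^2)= 7 / 455625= 0.00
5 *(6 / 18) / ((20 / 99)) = 8.25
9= 9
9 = 9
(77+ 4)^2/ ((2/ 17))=111537/ 2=55768.50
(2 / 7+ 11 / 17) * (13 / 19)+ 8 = 19531 / 2261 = 8.64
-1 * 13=-13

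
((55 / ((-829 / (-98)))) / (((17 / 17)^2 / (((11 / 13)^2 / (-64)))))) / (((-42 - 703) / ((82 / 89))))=2673979 / 29726069776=0.00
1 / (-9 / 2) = -2 / 9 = -0.22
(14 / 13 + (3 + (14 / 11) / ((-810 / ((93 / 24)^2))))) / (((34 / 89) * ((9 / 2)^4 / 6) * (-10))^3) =-84731120830568 / 372043898851040398125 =-0.00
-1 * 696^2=-484416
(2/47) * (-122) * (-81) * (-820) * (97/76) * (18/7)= -7074128520/6251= -1131679.49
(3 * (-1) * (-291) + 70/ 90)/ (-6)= -3932/ 27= -145.63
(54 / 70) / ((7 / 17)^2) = 4.55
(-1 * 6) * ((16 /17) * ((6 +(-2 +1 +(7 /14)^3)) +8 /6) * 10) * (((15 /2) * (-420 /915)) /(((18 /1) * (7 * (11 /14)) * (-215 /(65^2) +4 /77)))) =2567110000 /214659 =11959.01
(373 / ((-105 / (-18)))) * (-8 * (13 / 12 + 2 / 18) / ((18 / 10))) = -64156 / 189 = -339.45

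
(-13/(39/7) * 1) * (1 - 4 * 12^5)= 6967289/3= 2322429.67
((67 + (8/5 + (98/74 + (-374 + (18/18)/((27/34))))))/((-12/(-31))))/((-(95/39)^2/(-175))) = -13867601566/601065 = -23071.72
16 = 16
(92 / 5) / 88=23 / 110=0.21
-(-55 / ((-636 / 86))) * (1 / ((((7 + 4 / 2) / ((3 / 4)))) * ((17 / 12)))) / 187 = -215 / 91902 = -0.00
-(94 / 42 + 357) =-7544 / 21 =-359.24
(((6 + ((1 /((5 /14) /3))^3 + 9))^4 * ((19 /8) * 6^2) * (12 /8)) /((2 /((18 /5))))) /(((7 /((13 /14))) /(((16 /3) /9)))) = 148039595644047092167806 /59814453125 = 2474980341869.46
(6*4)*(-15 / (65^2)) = -72 / 845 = -0.09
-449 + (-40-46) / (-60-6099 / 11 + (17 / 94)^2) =-26805627049 / 59719345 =-448.86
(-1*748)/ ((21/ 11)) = -391.81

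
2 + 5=7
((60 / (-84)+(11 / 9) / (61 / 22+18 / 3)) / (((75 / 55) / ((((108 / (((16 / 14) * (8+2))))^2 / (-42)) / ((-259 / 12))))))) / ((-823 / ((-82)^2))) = 3490305687 / 10284825250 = 0.34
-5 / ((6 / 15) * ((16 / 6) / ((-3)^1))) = 225 / 16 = 14.06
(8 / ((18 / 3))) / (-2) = -2 / 3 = -0.67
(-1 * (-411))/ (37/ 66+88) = 27126/ 5845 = 4.64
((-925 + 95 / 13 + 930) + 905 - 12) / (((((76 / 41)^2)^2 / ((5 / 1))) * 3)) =55427302015 / 433708288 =127.80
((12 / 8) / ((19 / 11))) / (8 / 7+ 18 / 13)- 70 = -608797 / 8740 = -69.66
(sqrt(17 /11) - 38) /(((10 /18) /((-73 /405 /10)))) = 1387 /1125 - 73*sqrt(187) /24750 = 1.19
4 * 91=364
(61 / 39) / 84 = 61 / 3276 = 0.02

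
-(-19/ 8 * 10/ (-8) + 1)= -127/ 32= -3.97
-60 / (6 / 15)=-150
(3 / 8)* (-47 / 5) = -141 / 40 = -3.52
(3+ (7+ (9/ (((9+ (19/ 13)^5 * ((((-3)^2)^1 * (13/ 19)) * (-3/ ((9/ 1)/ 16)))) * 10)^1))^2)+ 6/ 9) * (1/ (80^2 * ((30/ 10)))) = 12793021382198267/ 23027398843443840000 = 0.00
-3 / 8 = -0.38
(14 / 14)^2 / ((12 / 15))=5 / 4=1.25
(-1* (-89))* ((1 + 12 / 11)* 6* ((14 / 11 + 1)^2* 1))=7676250 / 1331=5767.28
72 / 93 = 24 / 31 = 0.77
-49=-49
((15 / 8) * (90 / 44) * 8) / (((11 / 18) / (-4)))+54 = -17766 / 121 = -146.83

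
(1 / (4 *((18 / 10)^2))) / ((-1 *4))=-25 / 1296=-0.02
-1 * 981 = -981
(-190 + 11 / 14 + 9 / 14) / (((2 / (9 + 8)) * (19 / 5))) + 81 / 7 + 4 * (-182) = -151385 / 133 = -1138.23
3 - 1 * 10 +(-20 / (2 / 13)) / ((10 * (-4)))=-15 / 4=-3.75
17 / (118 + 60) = 17 / 178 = 0.10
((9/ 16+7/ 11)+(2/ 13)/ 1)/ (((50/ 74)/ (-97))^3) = -28616138165311/ 7150000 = -4002257.09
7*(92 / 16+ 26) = 889 / 4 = 222.25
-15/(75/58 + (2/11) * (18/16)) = -6380/637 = -10.02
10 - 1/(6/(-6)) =11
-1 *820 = -820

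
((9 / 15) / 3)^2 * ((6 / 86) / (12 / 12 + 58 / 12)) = 18 / 37625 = 0.00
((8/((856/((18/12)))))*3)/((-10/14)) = -63/1070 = -0.06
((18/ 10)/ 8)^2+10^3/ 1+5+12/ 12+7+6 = 1019.05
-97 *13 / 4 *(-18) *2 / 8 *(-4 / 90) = -63.05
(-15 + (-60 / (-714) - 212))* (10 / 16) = -135015 / 952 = -141.82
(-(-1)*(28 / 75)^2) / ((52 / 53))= 10388 / 73125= 0.14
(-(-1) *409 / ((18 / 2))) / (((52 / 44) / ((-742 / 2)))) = -1669129 / 117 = -14266.06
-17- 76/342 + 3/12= -611/36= -16.97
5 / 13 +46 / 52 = 33 / 26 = 1.27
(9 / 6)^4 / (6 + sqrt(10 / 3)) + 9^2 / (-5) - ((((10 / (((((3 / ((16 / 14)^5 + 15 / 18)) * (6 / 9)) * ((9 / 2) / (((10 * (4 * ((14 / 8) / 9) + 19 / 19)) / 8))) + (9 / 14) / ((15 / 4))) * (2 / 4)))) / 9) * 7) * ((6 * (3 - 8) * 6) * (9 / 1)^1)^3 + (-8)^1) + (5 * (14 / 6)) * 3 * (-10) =1697647946908119181641 / 41756392720 - 81 * sqrt(30) / 1568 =4.066e+10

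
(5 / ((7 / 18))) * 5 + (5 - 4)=457 / 7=65.29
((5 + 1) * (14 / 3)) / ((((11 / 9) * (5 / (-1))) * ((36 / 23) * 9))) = -161 / 495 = -0.33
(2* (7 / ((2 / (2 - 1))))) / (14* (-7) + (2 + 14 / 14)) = -7 / 95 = -0.07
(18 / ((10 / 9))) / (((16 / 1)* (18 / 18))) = 81 / 80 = 1.01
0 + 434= 434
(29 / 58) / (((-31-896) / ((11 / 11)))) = -1 / 1854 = -0.00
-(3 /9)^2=-1 /9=-0.11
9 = 9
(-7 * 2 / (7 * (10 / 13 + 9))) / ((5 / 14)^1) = -364 / 635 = -0.57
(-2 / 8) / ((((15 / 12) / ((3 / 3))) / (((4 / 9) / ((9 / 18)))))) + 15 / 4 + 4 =7.57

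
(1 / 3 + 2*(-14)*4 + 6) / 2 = -317 / 6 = -52.83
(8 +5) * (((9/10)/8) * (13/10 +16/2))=10881/800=13.60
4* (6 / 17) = 24 / 17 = 1.41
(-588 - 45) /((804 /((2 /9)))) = -0.17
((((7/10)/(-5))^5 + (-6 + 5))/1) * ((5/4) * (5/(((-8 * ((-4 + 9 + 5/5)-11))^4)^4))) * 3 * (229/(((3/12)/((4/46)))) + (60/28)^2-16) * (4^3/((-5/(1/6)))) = 24035980143177/378158448640000000000000000000000000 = 0.00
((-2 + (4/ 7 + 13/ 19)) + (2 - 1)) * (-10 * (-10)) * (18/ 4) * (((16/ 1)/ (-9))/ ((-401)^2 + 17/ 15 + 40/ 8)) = -408000/ 320810231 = -0.00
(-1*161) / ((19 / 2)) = -322 / 19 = -16.95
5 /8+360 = 2885 /8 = 360.62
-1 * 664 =-664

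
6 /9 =0.67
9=9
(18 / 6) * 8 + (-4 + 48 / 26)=284 / 13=21.85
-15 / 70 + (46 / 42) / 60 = -247 / 1260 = -0.20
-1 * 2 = -2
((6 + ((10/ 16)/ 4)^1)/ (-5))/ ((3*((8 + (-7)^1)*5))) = -197/ 2400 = -0.08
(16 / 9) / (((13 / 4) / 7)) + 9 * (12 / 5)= 14876 / 585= 25.43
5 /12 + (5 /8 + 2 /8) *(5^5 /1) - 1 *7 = 2727.79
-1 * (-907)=907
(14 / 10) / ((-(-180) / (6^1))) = 7 / 150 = 0.05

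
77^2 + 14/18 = 53368/9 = 5929.78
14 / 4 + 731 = 1469 / 2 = 734.50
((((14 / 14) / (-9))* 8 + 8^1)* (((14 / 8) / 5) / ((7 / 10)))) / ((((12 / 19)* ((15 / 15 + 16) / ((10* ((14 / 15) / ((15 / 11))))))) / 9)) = 46816 / 2295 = 20.40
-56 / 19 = -2.95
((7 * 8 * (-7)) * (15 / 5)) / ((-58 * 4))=147 / 29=5.07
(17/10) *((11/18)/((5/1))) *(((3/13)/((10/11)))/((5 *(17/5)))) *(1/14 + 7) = 3993/182000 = 0.02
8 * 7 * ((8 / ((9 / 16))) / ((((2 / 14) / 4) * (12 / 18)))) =100352 / 3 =33450.67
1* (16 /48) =1 /3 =0.33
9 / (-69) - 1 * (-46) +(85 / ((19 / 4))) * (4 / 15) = 66391 / 1311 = 50.64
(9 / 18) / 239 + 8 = 3825 / 478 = 8.00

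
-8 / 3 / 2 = -4 / 3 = -1.33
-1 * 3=-3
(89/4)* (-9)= -801/4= -200.25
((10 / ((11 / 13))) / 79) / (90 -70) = 13 / 1738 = 0.01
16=16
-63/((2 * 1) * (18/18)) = -63/2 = -31.50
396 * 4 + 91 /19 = 30187 /19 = 1588.79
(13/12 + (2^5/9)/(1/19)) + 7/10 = 12481/180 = 69.34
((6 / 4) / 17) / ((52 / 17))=3 / 104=0.03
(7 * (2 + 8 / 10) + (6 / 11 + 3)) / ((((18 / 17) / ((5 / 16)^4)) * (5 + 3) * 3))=2705125 / 311427072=0.01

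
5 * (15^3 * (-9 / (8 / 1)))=-151875 / 8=-18984.38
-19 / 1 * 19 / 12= -361 / 12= -30.08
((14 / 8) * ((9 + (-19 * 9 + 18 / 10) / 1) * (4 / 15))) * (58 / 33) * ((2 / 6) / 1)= -36134 / 825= -43.80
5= 5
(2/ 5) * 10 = 4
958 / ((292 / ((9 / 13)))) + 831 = 1581549 / 1898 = 833.27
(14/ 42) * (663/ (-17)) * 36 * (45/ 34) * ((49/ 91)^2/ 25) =-7938/ 1105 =-7.18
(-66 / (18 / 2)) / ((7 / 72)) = -528 / 7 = -75.43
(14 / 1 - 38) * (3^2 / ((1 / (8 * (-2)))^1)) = 3456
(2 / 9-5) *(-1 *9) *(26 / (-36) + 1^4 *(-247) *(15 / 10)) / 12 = -143663 / 108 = -1330.21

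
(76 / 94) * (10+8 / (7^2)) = 18924 / 2303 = 8.22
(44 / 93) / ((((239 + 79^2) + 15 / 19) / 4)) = 3344 / 11451555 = 0.00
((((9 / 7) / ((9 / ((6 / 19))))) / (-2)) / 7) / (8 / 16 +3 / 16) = -48 / 10241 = -0.00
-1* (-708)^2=-501264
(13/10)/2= 13/20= 0.65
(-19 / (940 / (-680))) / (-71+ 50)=-646 / 987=-0.65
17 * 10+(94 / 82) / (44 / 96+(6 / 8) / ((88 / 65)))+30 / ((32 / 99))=185095057 / 701264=263.94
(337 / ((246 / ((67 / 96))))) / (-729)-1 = -1.00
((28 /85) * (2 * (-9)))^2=254016 /7225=35.16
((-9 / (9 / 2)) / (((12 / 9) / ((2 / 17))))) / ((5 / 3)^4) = -243 / 10625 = -0.02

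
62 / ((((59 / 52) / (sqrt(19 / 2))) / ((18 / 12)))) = 2418 * sqrt(38) / 59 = 252.64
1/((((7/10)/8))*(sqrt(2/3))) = 40*sqrt(6)/7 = 14.00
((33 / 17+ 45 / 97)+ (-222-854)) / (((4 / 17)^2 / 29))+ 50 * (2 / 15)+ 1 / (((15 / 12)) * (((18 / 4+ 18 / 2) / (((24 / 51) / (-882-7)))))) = -890342949288449 / 1583237880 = -562355.77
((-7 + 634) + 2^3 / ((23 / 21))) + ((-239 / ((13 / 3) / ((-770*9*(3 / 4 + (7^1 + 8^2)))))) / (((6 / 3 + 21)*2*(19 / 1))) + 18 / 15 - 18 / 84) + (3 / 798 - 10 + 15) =3637871359 / 113620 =32017.88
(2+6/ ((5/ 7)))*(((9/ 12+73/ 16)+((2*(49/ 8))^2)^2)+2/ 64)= 74960197/ 320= 234250.62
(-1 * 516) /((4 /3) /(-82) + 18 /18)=-63468 /121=-524.53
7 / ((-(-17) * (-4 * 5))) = -7 / 340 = -0.02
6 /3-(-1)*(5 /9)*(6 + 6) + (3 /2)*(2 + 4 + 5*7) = 421 /6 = 70.17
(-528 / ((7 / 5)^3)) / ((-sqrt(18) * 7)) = 11000 * sqrt(2) / 2401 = 6.48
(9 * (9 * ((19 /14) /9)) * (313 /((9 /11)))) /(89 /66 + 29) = 2158761 /14021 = 153.97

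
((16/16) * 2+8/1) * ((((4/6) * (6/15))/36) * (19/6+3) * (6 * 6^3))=592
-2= -2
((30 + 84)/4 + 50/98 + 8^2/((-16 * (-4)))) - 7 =2255/98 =23.01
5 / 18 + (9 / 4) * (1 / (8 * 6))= 187 / 576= 0.32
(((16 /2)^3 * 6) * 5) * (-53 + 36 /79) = -63759360 /79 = -807080.51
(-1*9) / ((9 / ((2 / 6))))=-1 / 3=-0.33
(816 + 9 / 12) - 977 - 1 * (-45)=-461 / 4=-115.25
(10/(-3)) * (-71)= 710/3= 236.67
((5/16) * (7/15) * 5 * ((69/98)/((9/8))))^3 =1520875/16003008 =0.10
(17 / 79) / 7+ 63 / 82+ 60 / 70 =75101 / 45346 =1.66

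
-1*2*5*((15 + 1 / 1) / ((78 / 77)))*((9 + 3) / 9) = -24640 / 117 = -210.60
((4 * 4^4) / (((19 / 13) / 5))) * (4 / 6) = 133120 / 57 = 2335.44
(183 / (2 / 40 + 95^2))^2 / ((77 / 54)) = 80373600 / 278745227453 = 0.00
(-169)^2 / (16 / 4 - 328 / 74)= -1056757 / 16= -66047.31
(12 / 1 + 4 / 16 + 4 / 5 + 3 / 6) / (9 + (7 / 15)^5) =41158125 / 27404728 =1.50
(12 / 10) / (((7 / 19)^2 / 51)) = 110466 / 245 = 450.88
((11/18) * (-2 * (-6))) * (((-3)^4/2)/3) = 99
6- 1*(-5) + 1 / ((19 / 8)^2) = 4035 / 361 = 11.18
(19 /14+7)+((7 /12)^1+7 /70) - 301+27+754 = 205397 /420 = 489.04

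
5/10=1/2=0.50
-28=-28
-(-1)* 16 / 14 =8 / 7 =1.14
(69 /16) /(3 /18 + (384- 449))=-207 /3112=-0.07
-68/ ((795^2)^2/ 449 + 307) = -7633/ 99863934617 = -0.00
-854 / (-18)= 427 / 9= 47.44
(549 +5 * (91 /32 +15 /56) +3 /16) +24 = 131879 /224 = 588.75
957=957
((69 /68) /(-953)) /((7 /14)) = -69 /32402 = -0.00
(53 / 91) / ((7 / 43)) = 2279 / 637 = 3.58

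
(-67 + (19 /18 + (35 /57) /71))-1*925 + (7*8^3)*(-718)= -62509223887 /24282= -2574302.94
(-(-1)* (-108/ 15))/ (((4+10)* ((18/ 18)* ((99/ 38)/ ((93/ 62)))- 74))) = 342/ 48055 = 0.01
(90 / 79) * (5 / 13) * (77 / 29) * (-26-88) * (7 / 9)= -3072300 / 29783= -103.16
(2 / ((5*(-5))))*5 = -2 / 5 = -0.40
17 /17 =1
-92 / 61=-1.51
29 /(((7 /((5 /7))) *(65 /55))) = 1595 /637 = 2.50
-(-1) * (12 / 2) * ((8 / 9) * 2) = 32 / 3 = 10.67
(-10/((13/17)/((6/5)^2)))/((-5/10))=2448/65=37.66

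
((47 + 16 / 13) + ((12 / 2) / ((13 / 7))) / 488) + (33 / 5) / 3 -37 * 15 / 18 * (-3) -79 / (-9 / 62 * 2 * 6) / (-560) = 3425742287 / 23980320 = 142.86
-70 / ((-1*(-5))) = -14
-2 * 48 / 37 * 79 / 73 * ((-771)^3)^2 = -1593032340636839189664 / 2701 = -589793535963287371.22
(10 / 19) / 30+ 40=2281 / 57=40.02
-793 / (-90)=8.81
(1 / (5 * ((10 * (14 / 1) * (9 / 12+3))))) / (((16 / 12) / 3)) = 3 / 3500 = 0.00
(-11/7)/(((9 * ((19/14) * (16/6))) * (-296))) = 11/67488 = 0.00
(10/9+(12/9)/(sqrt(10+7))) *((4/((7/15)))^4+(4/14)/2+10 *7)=52513652 *sqrt(17)/122451+131284130/21609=7843.65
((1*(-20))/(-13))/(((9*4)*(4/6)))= 5/78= 0.06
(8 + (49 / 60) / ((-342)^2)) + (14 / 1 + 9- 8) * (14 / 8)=240361069 / 7017840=34.25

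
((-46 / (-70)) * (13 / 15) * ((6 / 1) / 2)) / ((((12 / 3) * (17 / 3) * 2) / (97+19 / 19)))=6279 / 1700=3.69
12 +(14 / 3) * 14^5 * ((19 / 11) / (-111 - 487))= -71412188 / 9867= -7237.48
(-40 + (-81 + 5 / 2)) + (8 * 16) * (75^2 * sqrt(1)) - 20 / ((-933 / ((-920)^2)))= 1377154879 / 1866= 738025.12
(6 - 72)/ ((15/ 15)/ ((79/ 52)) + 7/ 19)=-99066/ 1541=-64.29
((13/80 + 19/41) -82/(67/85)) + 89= -3165409/219760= -14.40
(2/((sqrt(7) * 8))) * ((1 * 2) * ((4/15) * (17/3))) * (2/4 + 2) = 0.71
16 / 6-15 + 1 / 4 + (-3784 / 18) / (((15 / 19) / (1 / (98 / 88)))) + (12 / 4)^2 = -6408433 / 26460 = -242.19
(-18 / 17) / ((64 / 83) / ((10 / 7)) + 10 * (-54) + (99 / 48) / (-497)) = 59401440 / 30264685999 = 0.00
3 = 3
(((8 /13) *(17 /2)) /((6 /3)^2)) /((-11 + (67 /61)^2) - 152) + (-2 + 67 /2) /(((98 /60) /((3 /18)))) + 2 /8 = 378696839 /109570188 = 3.46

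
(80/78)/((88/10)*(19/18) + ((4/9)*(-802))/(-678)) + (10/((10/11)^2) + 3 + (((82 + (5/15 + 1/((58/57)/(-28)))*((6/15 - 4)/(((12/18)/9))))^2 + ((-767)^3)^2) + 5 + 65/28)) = 23328949964183095998975995707/114583743820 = 203597379405150387.58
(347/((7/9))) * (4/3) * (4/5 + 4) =99936/35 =2855.31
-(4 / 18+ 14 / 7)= -20 / 9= -2.22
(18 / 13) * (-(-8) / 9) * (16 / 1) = 256 / 13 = 19.69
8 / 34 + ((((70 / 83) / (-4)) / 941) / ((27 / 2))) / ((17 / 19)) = 8434459 / 35849277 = 0.24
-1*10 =-10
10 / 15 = 0.67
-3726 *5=-18630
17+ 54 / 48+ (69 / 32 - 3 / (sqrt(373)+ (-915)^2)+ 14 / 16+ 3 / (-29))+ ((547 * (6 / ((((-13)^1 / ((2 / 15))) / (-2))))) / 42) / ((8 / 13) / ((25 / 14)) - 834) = 3 * sqrt(373) / 700945700252+ 47973974803782800813 / 2278953913618516512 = 21.05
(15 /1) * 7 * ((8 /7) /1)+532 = 652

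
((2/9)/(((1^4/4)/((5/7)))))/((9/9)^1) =40/63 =0.63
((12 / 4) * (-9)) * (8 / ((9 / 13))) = -312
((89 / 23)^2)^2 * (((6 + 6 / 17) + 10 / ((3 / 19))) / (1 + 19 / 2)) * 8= 3567774792224 / 299709711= 11904.10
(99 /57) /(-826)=-33 /15694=-0.00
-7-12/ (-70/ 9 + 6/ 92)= -17383/ 3193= -5.44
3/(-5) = -0.60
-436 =-436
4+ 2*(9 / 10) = 29 / 5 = 5.80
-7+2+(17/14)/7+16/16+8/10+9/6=-374/245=-1.53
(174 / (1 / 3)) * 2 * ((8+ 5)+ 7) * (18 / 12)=31320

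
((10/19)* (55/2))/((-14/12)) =-1650/133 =-12.41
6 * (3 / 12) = 3 / 2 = 1.50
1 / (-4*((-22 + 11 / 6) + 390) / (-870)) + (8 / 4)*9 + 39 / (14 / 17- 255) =18.43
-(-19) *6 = 114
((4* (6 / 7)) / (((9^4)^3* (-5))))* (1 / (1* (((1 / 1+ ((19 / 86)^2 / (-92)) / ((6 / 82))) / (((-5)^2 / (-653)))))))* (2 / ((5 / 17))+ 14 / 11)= 805631488 / 1065849270029090139285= 0.00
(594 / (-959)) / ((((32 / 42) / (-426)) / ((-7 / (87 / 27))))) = -11956329 / 15892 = -752.35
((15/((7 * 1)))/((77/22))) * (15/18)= 25/49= 0.51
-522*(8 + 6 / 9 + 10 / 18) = -4814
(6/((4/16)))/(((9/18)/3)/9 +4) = 1296/217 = 5.97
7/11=0.64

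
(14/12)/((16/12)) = 7/8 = 0.88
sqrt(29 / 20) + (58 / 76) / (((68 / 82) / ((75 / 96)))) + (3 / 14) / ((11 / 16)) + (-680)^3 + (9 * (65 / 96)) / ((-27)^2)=-243240690408518857 / 773587584 + sqrt(145) / 10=-314431997.76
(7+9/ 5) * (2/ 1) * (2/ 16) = 11/ 5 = 2.20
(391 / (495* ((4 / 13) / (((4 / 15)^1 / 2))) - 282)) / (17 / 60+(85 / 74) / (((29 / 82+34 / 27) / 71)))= 197529865 / 22098863564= 0.01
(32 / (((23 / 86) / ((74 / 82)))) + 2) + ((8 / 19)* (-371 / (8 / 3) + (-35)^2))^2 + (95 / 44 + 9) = 3132965479081 / 14978612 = 209162.60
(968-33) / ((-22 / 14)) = -595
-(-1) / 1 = 1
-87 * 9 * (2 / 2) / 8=-783 / 8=-97.88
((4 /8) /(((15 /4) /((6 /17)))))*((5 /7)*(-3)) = -12 /119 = -0.10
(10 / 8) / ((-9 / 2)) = -5 / 18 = -0.28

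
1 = 1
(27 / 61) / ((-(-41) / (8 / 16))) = 27 / 5002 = 0.01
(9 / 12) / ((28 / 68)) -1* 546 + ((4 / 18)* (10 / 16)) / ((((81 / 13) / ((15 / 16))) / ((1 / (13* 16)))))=-947863121 / 1741824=-544.18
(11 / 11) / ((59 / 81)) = 81 / 59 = 1.37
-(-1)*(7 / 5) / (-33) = -7 / 165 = -0.04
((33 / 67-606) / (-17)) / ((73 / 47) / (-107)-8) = -68007167 / 15302465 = -4.44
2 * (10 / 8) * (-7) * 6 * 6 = -630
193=193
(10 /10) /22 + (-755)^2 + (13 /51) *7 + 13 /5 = 3197865101 /5610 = 570029.43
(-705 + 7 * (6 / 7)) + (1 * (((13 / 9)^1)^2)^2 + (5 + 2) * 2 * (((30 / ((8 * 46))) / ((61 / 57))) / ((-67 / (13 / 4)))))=-6855180711853 / 9867848976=-694.70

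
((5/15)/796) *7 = 7/2388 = 0.00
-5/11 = -0.45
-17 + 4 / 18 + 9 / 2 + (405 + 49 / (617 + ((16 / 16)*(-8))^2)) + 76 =468.79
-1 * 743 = -743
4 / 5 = 0.80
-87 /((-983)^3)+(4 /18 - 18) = -151977933137 /8548758783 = -17.78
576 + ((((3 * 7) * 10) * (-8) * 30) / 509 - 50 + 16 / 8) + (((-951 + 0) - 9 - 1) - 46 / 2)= -555.02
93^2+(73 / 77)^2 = 51285250 / 5929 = 8649.90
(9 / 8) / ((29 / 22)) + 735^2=62666199 / 116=540225.85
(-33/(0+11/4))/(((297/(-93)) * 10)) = 62/165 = 0.38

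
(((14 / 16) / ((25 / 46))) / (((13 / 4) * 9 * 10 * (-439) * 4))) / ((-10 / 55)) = 1771 / 102726000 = 0.00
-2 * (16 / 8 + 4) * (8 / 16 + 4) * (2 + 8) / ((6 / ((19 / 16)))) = -855 / 8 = -106.88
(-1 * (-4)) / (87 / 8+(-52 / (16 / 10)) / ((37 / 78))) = -1184 / 17061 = -0.07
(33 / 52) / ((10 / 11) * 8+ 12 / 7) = 2541 / 35984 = 0.07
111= 111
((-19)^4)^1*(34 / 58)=2215457 / 29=76395.07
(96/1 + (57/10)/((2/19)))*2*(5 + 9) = 21021/5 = 4204.20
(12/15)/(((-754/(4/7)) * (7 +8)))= -8/197925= -0.00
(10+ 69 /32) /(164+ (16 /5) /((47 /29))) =91415 /1248128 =0.07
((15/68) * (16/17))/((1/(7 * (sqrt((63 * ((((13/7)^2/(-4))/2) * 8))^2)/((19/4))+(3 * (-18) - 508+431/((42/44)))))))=-516560/5491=-94.07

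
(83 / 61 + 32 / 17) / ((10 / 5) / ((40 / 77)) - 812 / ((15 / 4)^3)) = -0.28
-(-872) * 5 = 4360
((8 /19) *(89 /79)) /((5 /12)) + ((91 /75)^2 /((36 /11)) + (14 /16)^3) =87857154523 /38905920000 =2.26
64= 64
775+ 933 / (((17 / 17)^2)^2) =1708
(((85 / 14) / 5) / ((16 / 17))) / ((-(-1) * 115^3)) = 289 / 340676000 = 0.00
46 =46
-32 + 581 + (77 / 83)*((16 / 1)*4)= 50495 / 83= 608.37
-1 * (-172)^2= -29584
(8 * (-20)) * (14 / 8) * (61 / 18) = -8540 / 9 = -948.89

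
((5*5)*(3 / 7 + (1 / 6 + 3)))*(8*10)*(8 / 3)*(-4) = -4832000 / 63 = -76698.41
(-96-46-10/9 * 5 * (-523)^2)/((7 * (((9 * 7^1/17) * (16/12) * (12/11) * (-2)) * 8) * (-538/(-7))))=79929223/2440368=32.75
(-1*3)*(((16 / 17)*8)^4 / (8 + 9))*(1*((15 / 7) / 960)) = -12582912 / 9938999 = -1.27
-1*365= -365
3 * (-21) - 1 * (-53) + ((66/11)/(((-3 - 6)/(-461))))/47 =-488/141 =-3.46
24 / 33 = 8 / 11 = 0.73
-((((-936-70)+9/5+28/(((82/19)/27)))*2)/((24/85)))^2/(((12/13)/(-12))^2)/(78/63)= -759603021803899/161376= -4707038356.41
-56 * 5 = -280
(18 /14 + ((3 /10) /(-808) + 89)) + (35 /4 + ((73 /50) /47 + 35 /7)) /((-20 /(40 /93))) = 111237065069 /1236118800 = 89.99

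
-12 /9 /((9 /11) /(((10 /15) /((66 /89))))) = -356 /243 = -1.47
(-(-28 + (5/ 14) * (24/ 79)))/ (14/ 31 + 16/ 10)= 1195360/ 87927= 13.59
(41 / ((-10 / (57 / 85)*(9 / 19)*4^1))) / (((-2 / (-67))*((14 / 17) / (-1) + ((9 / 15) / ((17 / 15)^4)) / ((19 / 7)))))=92569139449 / 1313079600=70.50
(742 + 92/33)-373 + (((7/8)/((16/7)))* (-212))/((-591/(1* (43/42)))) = 464238139/1248192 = 371.93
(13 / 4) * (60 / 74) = 2.64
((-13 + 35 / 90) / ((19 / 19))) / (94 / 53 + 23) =-12031 / 23634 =-0.51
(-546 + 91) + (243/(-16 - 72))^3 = -324418667/681472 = -476.06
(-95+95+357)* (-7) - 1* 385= -2884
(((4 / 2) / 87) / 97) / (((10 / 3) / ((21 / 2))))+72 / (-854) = -1003713 / 12011510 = -0.08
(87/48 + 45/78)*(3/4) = 1491/832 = 1.79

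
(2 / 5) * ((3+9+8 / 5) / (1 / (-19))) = -2584 / 25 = -103.36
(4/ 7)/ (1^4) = 4/ 7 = 0.57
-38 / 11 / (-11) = 38 / 121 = 0.31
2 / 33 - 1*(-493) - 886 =-12967 / 33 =-392.94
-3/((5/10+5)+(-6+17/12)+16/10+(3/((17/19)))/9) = -3060/2947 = -1.04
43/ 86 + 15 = 31/ 2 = 15.50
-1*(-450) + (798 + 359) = 1607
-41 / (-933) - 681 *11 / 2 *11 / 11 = -3745.46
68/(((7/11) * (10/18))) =6732/35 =192.34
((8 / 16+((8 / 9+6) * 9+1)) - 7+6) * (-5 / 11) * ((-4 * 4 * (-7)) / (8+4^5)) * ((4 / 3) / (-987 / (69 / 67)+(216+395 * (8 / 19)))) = 1529500 / 214335693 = 0.01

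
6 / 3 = 2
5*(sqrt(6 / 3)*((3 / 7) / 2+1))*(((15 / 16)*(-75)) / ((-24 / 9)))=226.40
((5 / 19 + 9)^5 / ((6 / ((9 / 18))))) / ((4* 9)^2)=2638659584 / 601692057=4.39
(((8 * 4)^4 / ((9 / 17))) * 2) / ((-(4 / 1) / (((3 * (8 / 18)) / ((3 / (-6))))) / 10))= 713031680 / 27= 26408580.74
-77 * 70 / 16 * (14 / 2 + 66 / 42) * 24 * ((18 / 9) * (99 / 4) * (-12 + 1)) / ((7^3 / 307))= 1654898850 / 49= 33773445.92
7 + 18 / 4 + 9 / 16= 193 / 16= 12.06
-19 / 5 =-3.80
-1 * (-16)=16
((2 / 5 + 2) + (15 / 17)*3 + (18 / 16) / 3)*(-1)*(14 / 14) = -3687 / 680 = -5.42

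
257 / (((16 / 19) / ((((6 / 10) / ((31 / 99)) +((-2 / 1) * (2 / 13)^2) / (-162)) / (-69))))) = -19855513399 / 2342461680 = -8.48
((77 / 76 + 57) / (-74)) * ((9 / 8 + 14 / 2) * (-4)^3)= 286585 / 703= 407.66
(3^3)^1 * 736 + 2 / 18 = 178849 / 9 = 19872.11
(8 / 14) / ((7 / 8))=32 / 49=0.65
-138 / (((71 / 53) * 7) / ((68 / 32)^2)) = -1056873 / 15904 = -66.45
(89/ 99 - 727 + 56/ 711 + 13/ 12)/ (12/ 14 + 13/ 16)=-434.19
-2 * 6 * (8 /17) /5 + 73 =6109 /85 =71.87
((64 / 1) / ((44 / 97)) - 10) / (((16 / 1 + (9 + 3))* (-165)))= -103 / 3630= -0.03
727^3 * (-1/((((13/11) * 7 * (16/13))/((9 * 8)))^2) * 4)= -3765941953983/49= -76855958244.55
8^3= 512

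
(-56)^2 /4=784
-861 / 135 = -287 / 45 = -6.38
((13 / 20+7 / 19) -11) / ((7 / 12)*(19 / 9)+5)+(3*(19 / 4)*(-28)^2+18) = 715330239 / 63935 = 11188.40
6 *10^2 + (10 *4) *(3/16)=1215/2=607.50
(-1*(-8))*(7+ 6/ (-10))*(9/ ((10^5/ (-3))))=-216/ 15625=-0.01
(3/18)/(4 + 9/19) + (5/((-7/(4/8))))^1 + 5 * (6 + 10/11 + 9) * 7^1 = 10926844/19635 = 556.50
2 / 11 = 0.18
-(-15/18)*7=35/6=5.83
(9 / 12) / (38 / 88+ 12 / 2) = 33 / 283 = 0.12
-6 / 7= -0.86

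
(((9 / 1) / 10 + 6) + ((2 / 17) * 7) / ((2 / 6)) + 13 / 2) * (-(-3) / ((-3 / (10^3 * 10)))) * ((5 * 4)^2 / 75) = -43168000 / 51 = -846431.37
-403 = -403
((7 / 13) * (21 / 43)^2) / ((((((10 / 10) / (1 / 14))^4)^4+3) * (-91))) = -441 / 680569036952010102885859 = -0.00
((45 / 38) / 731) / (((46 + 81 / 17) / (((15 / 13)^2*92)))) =465750 / 119156999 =0.00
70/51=1.37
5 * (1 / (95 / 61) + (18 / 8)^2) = 8671 / 304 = 28.52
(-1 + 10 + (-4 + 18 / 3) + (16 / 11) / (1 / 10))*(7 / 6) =1967 / 66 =29.80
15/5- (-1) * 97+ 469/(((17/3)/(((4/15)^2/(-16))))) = 127031/1275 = 99.63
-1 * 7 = -7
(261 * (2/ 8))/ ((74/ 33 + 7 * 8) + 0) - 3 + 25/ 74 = -438587/ 284456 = -1.54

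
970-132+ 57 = 895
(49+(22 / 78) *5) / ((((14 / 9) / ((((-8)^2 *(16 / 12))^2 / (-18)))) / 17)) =-547586048 / 2457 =-222867.74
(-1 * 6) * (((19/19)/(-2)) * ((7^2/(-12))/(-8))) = 1.53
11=11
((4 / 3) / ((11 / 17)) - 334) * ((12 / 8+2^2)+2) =-27385 / 11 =-2489.55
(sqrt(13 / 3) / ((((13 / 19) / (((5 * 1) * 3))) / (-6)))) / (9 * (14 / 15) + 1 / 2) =-5700 * sqrt(39) / 1157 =-30.77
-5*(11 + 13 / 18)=-1055 / 18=-58.61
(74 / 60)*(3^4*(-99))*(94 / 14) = -4648347 / 70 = -66404.96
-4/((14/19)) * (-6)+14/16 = 1873/56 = 33.45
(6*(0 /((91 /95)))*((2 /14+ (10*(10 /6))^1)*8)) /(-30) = 0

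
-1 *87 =-87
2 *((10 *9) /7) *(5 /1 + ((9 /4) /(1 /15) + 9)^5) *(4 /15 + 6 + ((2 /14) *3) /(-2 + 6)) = 1174221946192101 /50176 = 23402063659.76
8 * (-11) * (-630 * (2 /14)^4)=7920 /343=23.09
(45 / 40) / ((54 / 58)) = 29 / 24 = 1.21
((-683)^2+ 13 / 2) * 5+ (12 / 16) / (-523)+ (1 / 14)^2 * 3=59774401248 / 25627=2332477.51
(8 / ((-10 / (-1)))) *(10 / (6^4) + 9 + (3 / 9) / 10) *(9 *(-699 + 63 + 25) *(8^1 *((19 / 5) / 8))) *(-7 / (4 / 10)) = 2380437059 / 900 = 2644930.07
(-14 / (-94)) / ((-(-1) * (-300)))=-7 / 14100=-0.00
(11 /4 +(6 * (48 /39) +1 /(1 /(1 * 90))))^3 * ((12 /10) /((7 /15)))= 2581827.17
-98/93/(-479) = 98/44547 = 0.00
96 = 96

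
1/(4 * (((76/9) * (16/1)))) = 9/4864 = 0.00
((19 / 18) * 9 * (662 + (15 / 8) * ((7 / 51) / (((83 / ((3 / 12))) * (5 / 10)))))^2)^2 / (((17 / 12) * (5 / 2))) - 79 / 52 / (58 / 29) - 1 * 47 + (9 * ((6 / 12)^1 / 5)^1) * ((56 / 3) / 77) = 1545320270373046883243595756029569 / 315749701617381244928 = 4894130580194.92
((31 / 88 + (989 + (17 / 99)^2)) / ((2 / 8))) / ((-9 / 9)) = -3957.53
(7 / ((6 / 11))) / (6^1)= 77 / 36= 2.14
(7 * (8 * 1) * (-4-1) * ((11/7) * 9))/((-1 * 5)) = 792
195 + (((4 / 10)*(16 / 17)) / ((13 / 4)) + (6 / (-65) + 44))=20317 / 85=239.02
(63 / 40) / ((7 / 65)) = 117 / 8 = 14.62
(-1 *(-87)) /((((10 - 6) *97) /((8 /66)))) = 29 /1067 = 0.03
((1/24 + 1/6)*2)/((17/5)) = 25/204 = 0.12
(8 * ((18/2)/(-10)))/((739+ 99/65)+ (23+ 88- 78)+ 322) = -468/71209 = -0.01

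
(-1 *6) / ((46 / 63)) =-8.22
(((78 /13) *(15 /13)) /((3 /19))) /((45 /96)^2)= 38912 /195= 199.55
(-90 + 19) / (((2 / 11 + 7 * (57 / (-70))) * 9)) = 7810 / 5463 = 1.43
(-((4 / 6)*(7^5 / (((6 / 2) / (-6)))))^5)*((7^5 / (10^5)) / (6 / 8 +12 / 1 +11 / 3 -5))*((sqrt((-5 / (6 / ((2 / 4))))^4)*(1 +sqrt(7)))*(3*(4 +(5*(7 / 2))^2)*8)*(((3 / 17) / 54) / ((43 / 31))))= 408052216622692640422676259896 / 1610452125 +408052216622692640422676259896*sqrt(7) / 1610452125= 923751088679518504654.82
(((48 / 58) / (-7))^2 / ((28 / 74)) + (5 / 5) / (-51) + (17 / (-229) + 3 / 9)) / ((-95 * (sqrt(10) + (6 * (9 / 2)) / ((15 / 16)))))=-1176356760 / 11502750299537 + 245074325 * sqrt(10) / 69016501797222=-0.00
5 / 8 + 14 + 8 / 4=133 / 8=16.62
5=5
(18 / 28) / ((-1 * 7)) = -9 / 98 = -0.09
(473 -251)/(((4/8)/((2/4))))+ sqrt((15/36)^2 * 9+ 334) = sqrt(5369)/4+ 222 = 240.32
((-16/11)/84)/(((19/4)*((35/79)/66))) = -2528/4655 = -0.54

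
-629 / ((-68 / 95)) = 3515 / 4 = 878.75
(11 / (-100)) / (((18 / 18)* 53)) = -11 / 5300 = -0.00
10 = 10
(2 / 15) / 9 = 2 / 135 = 0.01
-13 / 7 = -1.86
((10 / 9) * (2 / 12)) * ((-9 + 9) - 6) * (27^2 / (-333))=90 / 37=2.43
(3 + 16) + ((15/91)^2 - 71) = -430387/8281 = -51.97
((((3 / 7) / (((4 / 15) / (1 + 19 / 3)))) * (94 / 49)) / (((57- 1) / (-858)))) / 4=-3326895 / 38416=-86.60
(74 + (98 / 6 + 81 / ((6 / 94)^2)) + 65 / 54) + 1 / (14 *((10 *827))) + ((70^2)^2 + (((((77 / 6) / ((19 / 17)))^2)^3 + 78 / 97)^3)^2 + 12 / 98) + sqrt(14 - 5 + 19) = 2 *sqrt(7) + 2736088807669515514175527162516965515311122751353883146610534182788160812668665670243252062507182917004046898477025299736980345447 / 18874551803183185330841232543693103131024846475222233131599513893962647545487481633306050560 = 144961789620248109516638200000000000000.00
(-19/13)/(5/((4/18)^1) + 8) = -38/793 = -0.05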